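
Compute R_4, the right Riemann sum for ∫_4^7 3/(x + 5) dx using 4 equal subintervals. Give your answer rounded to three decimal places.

0.833

Δx = (7 − 4)/4 = 0.75.
Right endpoints: 4.75, 5.5, 6.25, 7.
f(4.75) = 4/13, f(5.5) = 2/7, f(6.25) = 4/15, f(7) = 0.25.
Sum = Δx · [f(4.75) + f(5.5) + f(6.25) + f(7)].
Sum ≈ 0.833.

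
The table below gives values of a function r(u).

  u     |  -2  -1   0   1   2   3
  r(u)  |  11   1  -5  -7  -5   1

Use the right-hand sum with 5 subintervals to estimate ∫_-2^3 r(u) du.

Δu = 1.
Sum = 1·[1 + (-5) + (-7) + (-5) + 1] = -15.

-15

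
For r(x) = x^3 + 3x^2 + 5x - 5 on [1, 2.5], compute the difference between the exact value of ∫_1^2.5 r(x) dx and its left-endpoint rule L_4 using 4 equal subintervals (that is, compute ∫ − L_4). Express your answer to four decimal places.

Exact integral: ∫_1^2.5 r(x) dx = 29.765625.
L_4 ≈ 22.954102.
Error ≈ 29.765625 − 22.954102 ≈ 6.8115.

6.8115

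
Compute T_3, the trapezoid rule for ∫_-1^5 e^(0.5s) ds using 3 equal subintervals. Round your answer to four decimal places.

Δs = (5 − (-1))/3 = 2.
f(-1) ≈ 0.6065, f(1) ≈ 1.6487, f(3) ≈ 4.4817, f(5) ≈ 12.1825.
T_3 = (Δs/2)·[f(s_0) + 2f(s_1) + 2f(s_2) + f(s_3)].
Sum ≈ 25.0498.

25.0498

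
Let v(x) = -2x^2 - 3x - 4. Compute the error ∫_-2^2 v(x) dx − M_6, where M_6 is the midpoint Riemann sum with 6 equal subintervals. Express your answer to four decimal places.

-0.2963

Exact integral: ∫_-2^2 v(x) dx ≈ -26.666667.
M_6 ≈ -26.370370.
Error ≈ -26.666667 − (-26.370370) ≈ -0.2963.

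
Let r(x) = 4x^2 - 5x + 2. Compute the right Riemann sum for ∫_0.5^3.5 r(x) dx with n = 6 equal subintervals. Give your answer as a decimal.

41.75

Δx = (3.5 − 0.5)/6 = 0.5.
Right endpoints: 1, 1.5, 2, 2.5, 3, 3.5.
r(1) = 1, r(1.5) = 3.5, r(2) = 8, r(2.5) = 14.5, r(3) = 23, r(3.5) = 33.5.
Sum = Δx · [r(1) + r(1.5) + r(2) + ...].
Sum = 41.75.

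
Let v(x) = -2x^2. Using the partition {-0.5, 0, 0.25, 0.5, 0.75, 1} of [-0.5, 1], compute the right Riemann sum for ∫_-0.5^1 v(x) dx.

Subinterval widths: 0.5, 0.25, 0.25, 0.25, 0.25.
Right endpoints: 0, 0.25, 0.5, 0.75, 1.
v(0) = 0, v(0.25) = -0.125, v(0.5) = -0.5, v(0.75) = -1.125, v(1) = -2.
Sum = Σ Δx_i · v(x_i).
Sum = -0.9375.

-0.9375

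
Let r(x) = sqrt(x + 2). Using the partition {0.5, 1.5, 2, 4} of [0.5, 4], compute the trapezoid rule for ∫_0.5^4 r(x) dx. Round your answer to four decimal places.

Subinterval widths: 1, 0.5, 2.
r(0.5) ≈ 1.5811, r(1.5) ≈ 1.8708, r(2) ≈ 2.0000, r(4) ≈ 2.4495.
On each subinterval the trapezoid contributes (Δx_i/2)·[r(x_{i-1}) + r(x_i)].
Sum ≈ 7.1432.

7.1432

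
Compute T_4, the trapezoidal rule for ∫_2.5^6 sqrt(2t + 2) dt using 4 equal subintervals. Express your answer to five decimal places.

Δt = (6 − 2.5)/4 = 0.875.
f(2.5) ≈ 2.64575, f(3.375) ≈ 2.95804, f(4.25) ≈ 3.24037, f(5.125) ≈ 3.50000, f(6) ≈ 3.74166.
T_4 = (Δt/2)·[f(t_0) + 2f(t_1) + 2f(t_2) + 2f(t_3) + f(t_4)].
Sum ≈ 11.28060.

11.28060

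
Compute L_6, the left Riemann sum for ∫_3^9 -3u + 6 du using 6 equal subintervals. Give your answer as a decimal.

-63

Δu = (9 − 3)/6 = 1.
Left endpoints: 3, 4, 5, 6, 7, 8.
f(3) = -3, f(4) = -6, f(5) = -9, f(6) = -12, f(7) = -15, f(8) = -18.
Sum = Δu · [f(3) + f(4) + f(5) + ...].
Sum = -63.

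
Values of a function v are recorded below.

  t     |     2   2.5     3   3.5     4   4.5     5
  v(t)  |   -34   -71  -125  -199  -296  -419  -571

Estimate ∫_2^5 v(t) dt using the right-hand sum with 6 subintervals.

Δt = 0.5.
Sum = 0.5·[(-71) + (-125) + (-199) + (-296) + (-419) + (-571)] = -840.5.

-840.5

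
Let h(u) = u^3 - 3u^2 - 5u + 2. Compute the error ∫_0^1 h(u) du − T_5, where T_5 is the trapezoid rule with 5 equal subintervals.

Exact integral: ∫_0^1 h(u) du = -1.25.
T_5 = -1.26.
Error = -1.25 − (-1.26) = 0.01.

0.01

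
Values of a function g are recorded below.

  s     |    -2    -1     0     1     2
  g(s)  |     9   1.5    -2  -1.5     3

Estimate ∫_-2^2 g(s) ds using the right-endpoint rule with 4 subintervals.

Δs = 1.
Sum = 1·[1.5 + (-2) + (-1.5) + 3] = 1.

1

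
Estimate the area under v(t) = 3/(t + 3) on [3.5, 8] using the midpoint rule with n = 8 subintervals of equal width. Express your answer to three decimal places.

Δt = (8 − 3.5)/8 = 0.5625.
Midpoints: 3.78125, 4.34375, 4.90625, 5.46875, 6.03125, 6.59375, 7.15625, 7.71875.
v(3.78125) = 96/217, v(4.34375) = 96/235, v(4.90625) = 96/253, v(5.46875) = 96/271, v(6.03125) = 96/289, v(6.59375) = 96/307, v(7.15625) = 96/325, v(7.71875) = 96/343.
Sum = Δt · [v(3.78125) + v(4.34375) + v(4.90625) + ...].
Sum ≈ 1.578.

1.578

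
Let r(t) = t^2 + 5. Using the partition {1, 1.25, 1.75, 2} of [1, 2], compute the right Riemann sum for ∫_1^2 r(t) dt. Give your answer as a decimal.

Subinterval widths: 0.25, 0.5, 0.25.
Right endpoints: 1.25, 1.75, 2.
r(1.25) = 6.5625, r(1.75) = 8.0625, r(2) = 9.
Sum = Σ Δt_i · r(t_i).
Sum = 7.921875.

7.921875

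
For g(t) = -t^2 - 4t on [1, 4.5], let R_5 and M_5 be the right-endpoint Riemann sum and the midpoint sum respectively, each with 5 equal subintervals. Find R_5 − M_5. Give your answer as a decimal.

R_5 = -80.465.
M_5 = -68.39875.
R_5 − M_5 = -12.06625.

-12.06625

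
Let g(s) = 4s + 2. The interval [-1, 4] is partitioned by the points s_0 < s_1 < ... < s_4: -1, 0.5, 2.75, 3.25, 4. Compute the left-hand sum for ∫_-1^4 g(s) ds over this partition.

23.75

Subinterval widths: 1.5, 2.25, 0.5, 0.75.
Left endpoints: -1, 0.5, 2.75, 3.25.
g(-1) = -2, g(0.5) = 4, g(2.75) = 13, g(3.25) = 15.
Sum = Σ Δs_i · g(s_i).
Sum = 23.75.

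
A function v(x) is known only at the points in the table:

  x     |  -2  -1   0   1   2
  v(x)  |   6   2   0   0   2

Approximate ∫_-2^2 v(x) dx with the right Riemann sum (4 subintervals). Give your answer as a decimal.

4

Δx = 1.
Sum = 1·[2 + 0 + 0 + 2] = 4.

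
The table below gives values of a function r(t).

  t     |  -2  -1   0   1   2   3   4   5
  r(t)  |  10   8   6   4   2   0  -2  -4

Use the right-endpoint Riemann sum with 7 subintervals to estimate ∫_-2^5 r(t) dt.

14

Δt = 1.
Sum = 1·[8 + 6 + 4 + 2 + 0 + (-2) + (-4)] = 14.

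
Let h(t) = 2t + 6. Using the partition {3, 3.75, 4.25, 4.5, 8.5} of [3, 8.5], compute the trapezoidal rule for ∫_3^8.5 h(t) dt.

Subinterval widths: 0.75, 0.5, 0.25, 4.
h(3) = 12, h(3.75) = 13.5, h(4.25) = 14.5, h(4.5) = 15, h(8.5) = 23.
On each subinterval the trapezoid contributes (Δt_i/2)·[h(t_{i-1}) + h(t_i)].
Sum = 96.25.

96.25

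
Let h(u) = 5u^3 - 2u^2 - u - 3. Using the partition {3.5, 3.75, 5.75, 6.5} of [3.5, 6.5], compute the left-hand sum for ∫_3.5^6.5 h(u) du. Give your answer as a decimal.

Subinterval widths: 0.25, 2, 0.75.
Left endpoints: 3.5, 3.75, 5.75.
h(3.5) = 183.375, h(3.75) = 228.796875, h(5.75) = 875.671875.
Sum = Σ Δu_i · h(u_i).
Sum = 1160.19140625.

1160.19140625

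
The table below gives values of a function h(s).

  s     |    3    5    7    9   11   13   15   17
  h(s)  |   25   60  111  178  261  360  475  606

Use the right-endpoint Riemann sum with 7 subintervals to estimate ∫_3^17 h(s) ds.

4102

Δs = 2.
Sum = 2·[60 + 111 + 178 + 261 + 360 + 475 + 606] = 4102.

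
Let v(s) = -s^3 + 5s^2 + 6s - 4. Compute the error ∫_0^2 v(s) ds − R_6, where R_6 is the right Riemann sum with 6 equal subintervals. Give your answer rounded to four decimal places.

Exact integral: ∫_0^2 v(s) ds ≈ 13.333333.
R_6 ≈ 17.407407.
Error ≈ 13.333333 − 17.407407 ≈ -4.0741.

-4.0741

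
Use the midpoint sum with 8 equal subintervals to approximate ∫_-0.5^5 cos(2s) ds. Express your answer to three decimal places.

0.161

Δs = (5 − (-0.5))/8 = 0.6875.
Midpoints: -0.15625, 0.53125, 1.21875, 1.90625, 2.59375, 3.28125, 3.96875, 4.65625.
f(-0.15625) ≈ 0.952, f(0.53125) ≈ 0.487, f(1.21875) ≈ -0.762, f(1.90625) ≈ -0.783, f(2.59375) ≈ 0.457, f(3.28125) ≈ 0.961, f(3.96875) ≈ -0.083, f(4.65625) ≈ -0.994.
Sum = Δs · [f(-0.15625) + f(0.53125) + f(1.21875) + ...].
Sum ≈ 0.161.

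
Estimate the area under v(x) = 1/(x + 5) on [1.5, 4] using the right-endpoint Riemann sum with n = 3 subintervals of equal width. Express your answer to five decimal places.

Δx = (4 − 1.5)/3 = 5/6.
Right endpoints: 7/3, 19/6, 4.
v(7/3) = 3/22, v(19/6) = 6/49, v(4) = 1/9.
Sum = Δx · [v(7/3) + v(19/6) + v(4)].
Sum ≈ 0.30827.

0.30827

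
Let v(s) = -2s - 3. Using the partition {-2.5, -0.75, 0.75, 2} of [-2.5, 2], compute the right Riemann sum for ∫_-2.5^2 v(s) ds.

Subinterval widths: 1.75, 1.5, 1.25.
Right endpoints: -0.75, 0.75, 2.
v(-0.75) = -1.5, v(0.75) = -4.5, v(2) = -7.
Sum = Σ Δs_i · v(s_i).
Sum = -18.125.

-18.125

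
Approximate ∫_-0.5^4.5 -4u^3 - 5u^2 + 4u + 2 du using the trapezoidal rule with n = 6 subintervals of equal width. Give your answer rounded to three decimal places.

-528.866

Δu = (4.5 − (-0.5))/6 = 5/6.
f(-0.5) = -0.75, f(1/3) = 71/27, f(7/6) = -701/108, f(2) = -42, f(17/6) = -12721/108, f(11/3) = -6689/27, f(4.5) = -445.75.
T_6 = (Δu/2)·[f(u_0) + 2f(u_1) + ... + 2f(u_{5}) + f(u_6)].
Sum ≈ -528.866.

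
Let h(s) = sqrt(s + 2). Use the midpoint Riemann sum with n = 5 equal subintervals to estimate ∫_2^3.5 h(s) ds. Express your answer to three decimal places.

Δs = (3.5 − 2)/5 = 0.3.
Midpoints: 2.15, 2.45, 2.75, 3.05, 3.35.
h(2.15) ≈ 2.037, h(2.45) ≈ 2.110, h(2.75) ≈ 2.179, h(3.05) ≈ 2.247, h(3.35) ≈ 2.313.
Sum = Δs · [h(2.15) + h(2.45) + h(2.75) + h(3.05) + h(3.35)].
Sum ≈ 3.266.

3.266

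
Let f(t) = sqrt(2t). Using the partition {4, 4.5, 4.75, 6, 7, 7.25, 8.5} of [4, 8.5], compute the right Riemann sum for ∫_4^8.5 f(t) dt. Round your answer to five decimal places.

16.44819

Subinterval widths: 0.5, 0.25, 1.25, 1, 0.25, 1.25.
Right endpoints: 4.5, 4.75, 6, 7, 7.25, 8.5.
f(4.5) ≈ 3.00000, f(4.75) ≈ 3.08221, f(6) ≈ 3.46410, f(7) ≈ 3.74166, f(7.25) ≈ 3.80789, f(8.5) ≈ 4.12311.
Sum = Σ Δt_i · f(t_i).
Sum ≈ 16.44819.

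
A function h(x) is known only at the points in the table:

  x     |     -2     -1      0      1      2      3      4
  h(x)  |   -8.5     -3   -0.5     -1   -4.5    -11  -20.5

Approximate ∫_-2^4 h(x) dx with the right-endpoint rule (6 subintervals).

Δx = 1.
Sum = 1·[(-3) + (-0.5) + (-1) + (-4.5) + (-11) + (-20.5)] = -40.5.

-40.5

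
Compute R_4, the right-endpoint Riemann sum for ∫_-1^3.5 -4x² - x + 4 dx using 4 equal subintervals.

-77.765625

Δx = (3.5 − (-1))/4 = 1.125.
Right endpoints: 0.125, 1.25, 2.375, 3.5.
f(0.125) = 3.8125, f(1.25) = -3.5, f(2.375) = -20.9375, f(3.5) = -48.5.
Sum = Δx · [f(0.125) + f(1.25) + f(2.375) + f(3.5)].
Sum = -77.765625.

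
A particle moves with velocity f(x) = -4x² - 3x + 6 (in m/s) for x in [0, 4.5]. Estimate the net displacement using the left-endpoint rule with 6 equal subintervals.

-91.125

Δx = (4.5 − 0)/6 = 0.75.
Left endpoints: 0, 0.75, 1.5, 2.25, 3, 3.75.
f(0) = 6, f(0.75) = 1.5, f(1.5) = -7.5, f(2.25) = -21, f(3) = -39, f(3.75) = -61.5.
Sum = Δx · [f(0) + f(0.75) + f(1.5) + ...].
Sum = -91.125.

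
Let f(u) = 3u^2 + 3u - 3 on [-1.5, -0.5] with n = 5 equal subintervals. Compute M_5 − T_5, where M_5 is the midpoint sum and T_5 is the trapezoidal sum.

M_5 = -2.76.
T_5 = -2.73.
M_5 − T_5 = -0.03.

-0.03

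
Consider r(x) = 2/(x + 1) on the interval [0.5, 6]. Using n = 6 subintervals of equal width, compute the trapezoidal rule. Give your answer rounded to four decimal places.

Δx = (6 − 0.5)/6 = 11/12.
r(0.5) = 4/3, r(17/12) = 24/29, r(7/3) = 0.6, r(3.25) = 8/17, r(25/6) = 12/31, r(61/12) = 24/73, r(6) = 2/7.
T_6 = (Δx/2)·[r(x_0) + 2r(x_1) + ... + 2r(x_{5}) + r(x_6)].
Sum ≈ 3.1383.

3.1383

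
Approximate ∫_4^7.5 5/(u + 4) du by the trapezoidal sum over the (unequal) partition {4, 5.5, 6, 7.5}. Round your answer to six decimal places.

Subinterval widths: 1.5, 0.5, 1.5.
f(4) = 0.625, f(5.5) = 10/19, f(6) = 0.5, f(7.5) = 10/23.
On each subinterval the trapezoid contributes (Δu_i/2)·[f(u_{i-1}) + f(u_i)].
Sum ≈ 1.821153.

1.821153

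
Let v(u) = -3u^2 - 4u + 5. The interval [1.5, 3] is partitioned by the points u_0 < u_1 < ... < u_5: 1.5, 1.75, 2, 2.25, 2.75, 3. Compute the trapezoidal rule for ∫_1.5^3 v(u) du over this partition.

Subinterval widths: 0.25, 0.25, 0.25, 0.5, 0.25.
v(1.5) = -7.75, v(1.75) = -11.1875, v(2) = -15, v(2.25) = -19.1875, v(2.75) = -28.6875, v(3) = -34.
On each subinterval the trapezoid contributes (Δu_i/2)·[v(u_{i-1}) + v(u_i)].
Sum = -29.71875.

-29.71875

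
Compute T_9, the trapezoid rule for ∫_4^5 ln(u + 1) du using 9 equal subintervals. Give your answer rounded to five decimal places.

1.70333

Δu = (5 − 4)/9 = 1/9.
f(4) ≈ 1.60944, f(37/9) ≈ 1.63142, f(38/9) ≈ 1.65292, f(13/3) ≈ 1.67398, f(40/9) ≈ 1.69460, f(41/9) ≈ 1.71480, f(14/3) ≈ 1.73460, f(43/9) ≈ 1.75402, f(44/9) ≈ 1.77307, f(5) ≈ 1.79176.
T_9 = (Δu/2)·[f(u_0) + 2f(u_1) + ... + 2f(u_{8}) + f(u_9)].
Sum ≈ 1.70333.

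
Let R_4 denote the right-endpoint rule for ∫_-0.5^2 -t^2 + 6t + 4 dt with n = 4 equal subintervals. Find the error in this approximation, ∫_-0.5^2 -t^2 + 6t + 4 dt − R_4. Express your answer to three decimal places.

Exact integral: ∫_-0.5^2 f(t) dt ≈ 18.54167.
R_4 = 21.89453125.
Error ≈ 18.54167 − 21.89453125 ≈ -3.353.

-3.353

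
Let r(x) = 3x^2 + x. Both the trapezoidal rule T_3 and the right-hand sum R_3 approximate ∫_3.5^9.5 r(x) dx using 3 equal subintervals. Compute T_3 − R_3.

-240

T_3 = 865.5.
R_3 = 1105.5.
T_3 − R_3 = -240.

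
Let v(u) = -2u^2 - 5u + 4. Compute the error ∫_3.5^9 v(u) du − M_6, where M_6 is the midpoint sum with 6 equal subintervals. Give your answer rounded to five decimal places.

-0.77025

Exact integral: ∫_3.5^9 v(u) du ≈ -607.2916667.
M_6 ≈ -606.5214120.
Error ≈ -607.2916667 − (-606.5214120) ≈ -0.77025.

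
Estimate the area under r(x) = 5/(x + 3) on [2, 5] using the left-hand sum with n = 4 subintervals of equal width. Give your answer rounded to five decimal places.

2.49634

Δx = (5 − 2)/4 = 0.75.
Left endpoints: 2, 2.75, 3.5, 4.25.
r(2) = 1, r(2.75) = 20/23, r(3.5) = 10/13, r(4.25) = 20/29.
Sum = Δx · [r(2) + r(2.75) + r(3.5) + r(4.25)].
Sum ≈ 2.49634.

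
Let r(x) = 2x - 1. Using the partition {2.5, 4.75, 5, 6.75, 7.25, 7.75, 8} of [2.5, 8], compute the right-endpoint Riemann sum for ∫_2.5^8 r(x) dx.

61

Subinterval widths: 2.25, 0.25, 1.75, 0.5, 0.5, 0.25.
Right endpoints: 4.75, 5, 6.75, 7.25, 7.75, 8.
r(4.75) = 8.5, r(5) = 9, r(6.75) = 12.5, r(7.25) = 13.5, r(7.75) = 14.5, r(8) = 15.
Sum = Σ Δx_i · r(x_i).
Sum = 61.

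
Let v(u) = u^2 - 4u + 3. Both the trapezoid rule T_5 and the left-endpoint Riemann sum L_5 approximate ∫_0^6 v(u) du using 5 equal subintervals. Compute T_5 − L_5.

7.2

T_5 = 19.44.
L_5 = 12.24.
T_5 − L_5 = 7.2.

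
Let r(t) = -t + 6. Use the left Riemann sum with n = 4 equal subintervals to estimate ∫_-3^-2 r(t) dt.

8.625

Δt = (-2 − (-3))/4 = 0.25.
Left endpoints: -3, -2.75, -2.5, -2.25.
r(-3) = 9, r(-2.75) = 8.75, r(-2.5) = 8.5, r(-2.25) = 8.25.
Sum = Δt · [r(-3) + r(-2.75) + r(-2.5) + r(-2.25)].
Sum = 8.625.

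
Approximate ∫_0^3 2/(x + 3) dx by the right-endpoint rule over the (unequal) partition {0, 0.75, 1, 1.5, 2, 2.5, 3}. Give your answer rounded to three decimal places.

Subinterval widths: 0.75, 0.25, 0.5, 0.5, 0.5, 0.5.
Right endpoints: 0.75, 1, 1.5, 2, 2.5, 3.
f(0.75) = 8/15, f(1) = 0.5, f(1.5) = 4/9, f(2) = 0.4, f(2.5) = 4/11, f(3) = 1/3.
Sum = Σ Δx_i · f(x_i).
Sum ≈ 1.296.

1.296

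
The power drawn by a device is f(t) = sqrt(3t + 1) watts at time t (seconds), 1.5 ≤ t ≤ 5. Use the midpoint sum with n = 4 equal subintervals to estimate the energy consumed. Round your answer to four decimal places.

11.3642

Δt = (5 − 1.5)/4 = 0.875.
Midpoints: 1.9375, 2.8125, 3.6875, 4.5625.
f(1.9375) ≈ 2.6101, f(2.8125) ≈ 3.0721, f(3.6875) ≈ 3.4731, f(4.5625) ≈ 3.8324.
Sum = Δt · [f(1.9375) + f(2.8125) + f(3.6875) + f(4.5625)].
Sum ≈ 11.3642.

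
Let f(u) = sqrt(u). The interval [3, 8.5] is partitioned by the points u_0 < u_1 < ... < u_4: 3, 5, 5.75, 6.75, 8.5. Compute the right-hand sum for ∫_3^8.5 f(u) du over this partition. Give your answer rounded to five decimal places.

13.97073

Subinterval widths: 2, 0.75, 1, 1.75.
Right endpoints: 5, 5.75, 6.75, 8.5.
f(5) ≈ 2.23607, f(5.75) ≈ 2.39792, f(6.75) ≈ 2.59808, f(8.5) ≈ 2.91548.
Sum = Σ Δu_i · f(u_i).
Sum ≈ 13.97073.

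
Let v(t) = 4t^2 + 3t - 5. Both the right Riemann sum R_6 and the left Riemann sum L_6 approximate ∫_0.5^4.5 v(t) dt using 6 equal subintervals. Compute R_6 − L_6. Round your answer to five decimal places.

61.33333

R_6 ≈ 163.1851852.
L_6 ≈ 101.8518519.
R_6 − L_6 ≈ 61.33333.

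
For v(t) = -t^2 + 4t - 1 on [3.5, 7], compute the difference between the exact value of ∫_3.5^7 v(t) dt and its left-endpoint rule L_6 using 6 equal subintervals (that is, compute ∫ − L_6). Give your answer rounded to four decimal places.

-6.4369

Exact integral: ∫_3.5^7 v(t) dt ≈ -30.041667.
L_6 ≈ -23.604745.
Error ≈ -30.041667 − (-23.604745) ≈ -6.4369.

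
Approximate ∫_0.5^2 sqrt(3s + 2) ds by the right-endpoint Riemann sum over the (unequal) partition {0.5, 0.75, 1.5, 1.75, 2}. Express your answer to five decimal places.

Subinterval widths: 0.25, 0.75, 0.25, 0.25.
Right endpoints: 0.75, 1.5, 1.75, 2.
f(0.75) ≈ 2.06155, f(1.5) ≈ 2.54951, f(1.75) ≈ 2.69258, f(2) ≈ 2.82843.
Sum = Σ Δs_i · f(s_i).
Sum ≈ 3.80777.

3.80777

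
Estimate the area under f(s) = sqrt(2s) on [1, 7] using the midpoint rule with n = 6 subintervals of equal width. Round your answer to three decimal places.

Δs = (7 − 1)/6 = 1.
Midpoints: 1.5, 2.5, 3.5, 4.5, 5.5, 6.5.
f(1.5) ≈ 1.732, f(2.5) ≈ 2.236, f(3.5) ≈ 2.646, f(4.5) ≈ 3.000, f(5.5) ≈ 3.317, f(6.5) ≈ 3.606.
Sum = Δs · [f(1.5) + f(2.5) + f(3.5) + ...].
Sum ≈ 16.536.

16.536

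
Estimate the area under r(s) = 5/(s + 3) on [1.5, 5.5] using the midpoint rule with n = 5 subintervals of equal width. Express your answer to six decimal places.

Δs = (5.5 − 1.5)/5 = 0.8.
Midpoints: 1.9, 2.7, 3.5, 4.3, 5.1.
r(1.9) = 50/49, r(2.7) = 50/57, r(3.5) = 10/13, r(4.3) = 50/73, r(5.1) = 50/81.
Sum = Δs · [r(1.9) + r(2.7) + r(3.5) + r(4.3) + r(5.1)].
Sum ≈ 3.175238.

3.175238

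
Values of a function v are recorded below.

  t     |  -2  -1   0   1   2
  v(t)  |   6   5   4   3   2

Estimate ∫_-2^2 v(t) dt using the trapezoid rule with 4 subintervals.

16

Δt = 1.
T_4 = (1/2)·[6 + 2·5 + 2·4 + 2·3 + 2] = 16.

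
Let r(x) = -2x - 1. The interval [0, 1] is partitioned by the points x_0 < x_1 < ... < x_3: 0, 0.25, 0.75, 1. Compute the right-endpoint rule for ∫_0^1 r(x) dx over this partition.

-2.375

Subinterval widths: 0.25, 0.5, 0.25.
Right endpoints: 0.25, 0.75, 1.
r(0.25) = -1.5, r(0.75) = -2.5, r(1) = -3.
Sum = Σ Δx_i · r(x_i).
Sum = -2.375.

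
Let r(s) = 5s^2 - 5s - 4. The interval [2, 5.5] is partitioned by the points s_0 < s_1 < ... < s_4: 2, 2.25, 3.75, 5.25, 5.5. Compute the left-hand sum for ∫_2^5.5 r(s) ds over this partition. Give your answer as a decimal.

Subinterval widths: 0.25, 1.5, 1.5, 0.25.
Left endpoints: 2, 2.25, 3.75, 5.25.
r(2) = 6, r(2.25) = 10.0625, r(3.75) = 47.5625, r(5.25) = 107.5625.
Sum = Σ Δs_i · r(s_i).
Sum = 114.828125.

114.828125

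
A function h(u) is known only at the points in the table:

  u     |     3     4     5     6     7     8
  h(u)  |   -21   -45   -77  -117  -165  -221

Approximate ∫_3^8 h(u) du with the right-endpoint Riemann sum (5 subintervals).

Δu = 1.
Sum = 1·[(-45) + (-77) + (-117) + (-165) + (-221)] = -625.

-625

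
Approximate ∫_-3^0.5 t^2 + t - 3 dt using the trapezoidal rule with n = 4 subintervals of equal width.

Δt = (0.5 − (-3))/4 = 0.875.
f(-3) = 3, f(-2.125) = -0.609375, f(-1.25) = -2.6875, f(-0.375) = -3.234375, f(0.5) = -2.25.
T_4 = (Δt/2)·[f(t_0) + 2f(t_1) + 2f(t_2) + 2f(t_3) + f(t_4)].
Sum = -5.38671875.

-5.38671875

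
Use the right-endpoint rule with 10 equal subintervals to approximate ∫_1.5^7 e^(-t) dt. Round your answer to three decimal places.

Δt = (7 − 1.5)/10 = 0.55.
Right endpoints: 2.05, 2.6, 3.15, 3.7, 4.25, 4.8, 5.35, 5.9, 6.45, 7.
f(2.05) ≈ 0.129, f(2.6) ≈ 0.074, f(3.15) ≈ 0.043, f(3.7) ≈ 0.025, f(4.25) ≈ 0.014, f(4.8) ≈ 0.008, f(5.35) ≈ 0.005, f(5.9) ≈ 0.003, f(6.45) ≈ 0.002, f(7) ≈ 0.001.
Sum = Δt · [f(2.05) + f(2.6) + f(3.15) + ...].
Sum ≈ 0.167.

0.167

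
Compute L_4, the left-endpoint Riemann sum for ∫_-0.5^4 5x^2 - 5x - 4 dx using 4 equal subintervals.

22.60546875

Δx = (4 − (-0.5))/4 = 1.125.
Left endpoints: -0.5, 0.625, 1.75, 2.875.
f(-0.5) = -0.25, f(0.625) = -5.171875, f(1.75) = 2.5625, f(2.875) = 22.953125.
Sum = Δx · [f(-0.5) + f(0.625) + f(1.75) + f(2.875)].
Sum = 22.60546875.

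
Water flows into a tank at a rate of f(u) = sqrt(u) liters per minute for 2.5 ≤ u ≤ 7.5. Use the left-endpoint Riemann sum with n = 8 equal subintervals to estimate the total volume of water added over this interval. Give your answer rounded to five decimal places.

10.69178

Δu = (7.5 − 2.5)/8 = 0.625.
Left endpoints: 2.5, 3.125, 3.75, 4.375, 5, 5.625, 6.25, 6.875.
f(2.5) ≈ 1.58114, f(3.125) ≈ 1.76777, f(3.75) ≈ 1.93649, f(4.375) ≈ 2.09165, f(5) ≈ 2.23607, f(5.625) ≈ 2.37171, f(6.25) ≈ 2.50000, f(6.875) ≈ 2.62202.
Sum = Δu · [f(2.5) + f(3.125) + f(3.75) + ...].
Sum ≈ 10.69178.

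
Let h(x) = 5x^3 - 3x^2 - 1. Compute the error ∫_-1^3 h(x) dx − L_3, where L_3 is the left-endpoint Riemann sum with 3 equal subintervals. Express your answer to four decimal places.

Exact integral: ∫_-1^3 h(x) dx = 68.
L_3 ≈ 4.888889.
Error ≈ 68 − 4.888889 ≈ 63.1111.

63.1111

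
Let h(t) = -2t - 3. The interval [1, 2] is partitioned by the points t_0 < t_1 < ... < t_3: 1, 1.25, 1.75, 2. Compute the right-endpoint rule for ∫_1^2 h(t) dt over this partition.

-6.375

Subinterval widths: 0.25, 0.5, 0.25.
Right endpoints: 1.25, 1.75, 2.
h(1.25) = -5.5, h(1.75) = -6.5, h(2) = -7.
Sum = Σ Δt_i · h(t_i).
Sum = -6.375.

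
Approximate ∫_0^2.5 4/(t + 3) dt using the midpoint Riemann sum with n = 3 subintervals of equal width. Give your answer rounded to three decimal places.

2.416

Δt = (2.5 − 0)/3 = 5/6.
Midpoints: 5/12, 1.25, 25/12.
f(5/12) = 48/41, f(1.25) = 16/17, f(25/12) = 48/61.
Sum = Δt · [f(5/12) + f(1.25) + f(25/12)].
Sum ≈ 2.416.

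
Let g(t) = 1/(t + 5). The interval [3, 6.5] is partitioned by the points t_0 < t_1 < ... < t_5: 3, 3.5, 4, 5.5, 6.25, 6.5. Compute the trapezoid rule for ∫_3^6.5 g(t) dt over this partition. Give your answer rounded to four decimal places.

Subinterval widths: 0.5, 0.5, 1.5, 0.75, 0.25.
g(3) = 0.125, g(3.5) = 2/17, g(4) = 1/9, g(5.5) = 2/21, g(6.25) = 4/45, g(6.5) = 2/23.
On each subinterval the trapezoid contributes (Δt_i/2)·[g(t_{i-1}) + g(t_i)].
Sum ≈ 0.3636.

0.3636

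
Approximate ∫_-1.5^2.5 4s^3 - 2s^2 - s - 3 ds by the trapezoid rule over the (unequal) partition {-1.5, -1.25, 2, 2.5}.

22.109375

Subinterval widths: 0.25, 3.25, 0.5.
f(-1.5) = -19.5, f(-1.25) = -12.6875, f(2) = 19, f(2.5) = 44.5.
On each subinterval the trapezoid contributes (Δs_i/2)·[f(s_{i-1}) + f(s_i)].
Sum = 22.109375.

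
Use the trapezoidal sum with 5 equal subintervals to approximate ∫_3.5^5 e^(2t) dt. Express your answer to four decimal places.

Δt = (5 − 3.5)/5 = 0.3.
f(3.5) ≈ 1096.6332, f(3.8) ≈ 1998.1959, f(4.1) ≈ 3640.9503, f(4.4) ≈ 6634.2440, f(4.7) ≈ 12088.3807, f(5) ≈ 22026.4658.
T_5 = (Δt/2)·[f(t_0) + 2f(t_1) + ... + 2f(t_{4}) + f(t_5)].
Sum ≈ 10776.9961.

10776.9961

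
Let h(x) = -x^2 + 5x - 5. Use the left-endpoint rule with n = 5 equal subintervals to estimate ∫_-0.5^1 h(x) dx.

-7.035

Δx = (1 − (-0.5))/5 = 0.3.
Left endpoints: -0.5, -0.2, 0.1, 0.4, 0.7.
h(-0.5) = -7.75, h(-0.2) = -6.04, h(0.1) = -4.51, h(0.4) = -3.16, h(0.7) = -1.99.
Sum = Δx · [h(-0.5) + h(-0.2) + h(0.1) + h(0.4) + h(0.7)].
Sum = -7.035.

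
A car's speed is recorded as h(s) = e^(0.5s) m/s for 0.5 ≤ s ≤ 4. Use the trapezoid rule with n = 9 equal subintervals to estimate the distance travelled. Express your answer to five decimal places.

Δs = (4 − 0.5)/9 = 7/18.
h(0.5) ≈ 1.28403, h(8/9) ≈ 1.55962, h(23/18) ≈ 1.89437, h(5/3) ≈ 2.30098, h(37/18) ≈ 2.79485, h(22/9) ≈ 3.39472, h(17/6) ≈ 4.12335, h(29/9) ≈ 5.00837, h(65/18) ≈ 6.08335, h(4) ≈ 7.38906.
T_9 = (Δs/2)·[h(s_0) + 2h(s_1) + ... + 2h(s_{8}) + h(s_9)].
Sum ≈ 12.24851.

12.24851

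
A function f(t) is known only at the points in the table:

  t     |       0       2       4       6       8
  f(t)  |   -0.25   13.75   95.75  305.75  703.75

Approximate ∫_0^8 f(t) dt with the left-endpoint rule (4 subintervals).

Δt = 2.
Sum = 2·[(-0.25) + 13.75 + 95.75 + 305.75] = 830.

830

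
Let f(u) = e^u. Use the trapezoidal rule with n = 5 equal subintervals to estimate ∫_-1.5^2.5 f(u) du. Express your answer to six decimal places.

Δu = (2.5 − (-1.5))/5 = 0.8.
f(-1.5) ≈ 0.223130, f(-0.7) ≈ 0.496585, f(0.1) ≈ 1.105171, f(0.9) ≈ 2.459603, f(1.7) ≈ 5.473947, f(2.5) ≈ 12.182494.
T_5 = (Δu/2)·[f(u_0) + 2f(u_1) + ... + 2f(u_{4}) + f(u_5)].
Sum ≈ 12.590495.

12.590495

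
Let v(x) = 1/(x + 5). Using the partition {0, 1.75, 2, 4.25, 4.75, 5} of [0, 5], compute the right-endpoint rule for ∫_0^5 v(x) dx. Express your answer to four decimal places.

Subinterval widths: 1.75, 0.25, 2.25, 0.5, 0.25.
Right endpoints: 1.75, 2, 4.25, 4.75, 5.
v(1.75) = 4/27, v(2) = 1/7, v(4.25) = 4/37, v(4.75) = 4/39, v(5) = 0.1.
Sum = Σ Δx_i · v(x_i).
Sum ≈ 0.6145.

0.6145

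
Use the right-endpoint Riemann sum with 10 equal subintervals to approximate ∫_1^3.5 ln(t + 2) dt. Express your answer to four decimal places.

3.6553

Δt = (3.5 − 1)/10 = 0.25.
Right endpoints: 1.25, 1.5, 1.75, 2, 2.25, 2.5, 2.75, 3, 3.25, 3.5.
f(1.25) ≈ 1.1787, f(1.5) ≈ 1.2528, f(1.75) ≈ 1.3218, f(2) ≈ 1.3863, f(2.25) ≈ 1.4469, f(2.5) ≈ 1.5041, f(2.75) ≈ 1.5581, f(3) ≈ 1.6094, f(3.25) ≈ 1.6582, f(3.5) ≈ 1.7047.
Sum = Δt · [f(1.25) + f(1.5) + f(1.75) + ...].
Sum ≈ 3.6553.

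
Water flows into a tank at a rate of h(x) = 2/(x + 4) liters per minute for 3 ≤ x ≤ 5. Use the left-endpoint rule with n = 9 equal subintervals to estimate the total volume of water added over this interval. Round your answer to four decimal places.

0.5097

Δx = (5 − 3)/9 = 2/9.
Left endpoints: 3, 29/9, 31/9, 11/3, 35/9, 37/9, 13/3, 41/9, 43/9.
h(3) = 2/7, h(29/9) = 18/65, h(31/9) = 18/67, h(11/3) = 6/23, h(35/9) = 18/71, h(37/9) = 18/73, h(13/3) = 0.24, h(41/9) = 18/77, h(43/9) = 18/79.
Sum = Δx · [h(3) + h(29/9) + h(31/9) + ...].
Sum ≈ 0.5097.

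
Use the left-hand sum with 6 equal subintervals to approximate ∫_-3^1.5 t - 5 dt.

Δt = (1.5 − (-3))/6 = 0.75.
Left endpoints: -3, -2.25, -1.5, -0.75, 0, 0.75.
f(-3) = -8, f(-2.25) = -7.25, f(-1.5) = -6.5, f(-0.75) = -5.75, f(0) = -5, f(0.75) = -4.25.
Sum = Δt · [f(-3) + f(-2.25) + f(-1.5) + ...].
Sum = -27.5625.

-27.5625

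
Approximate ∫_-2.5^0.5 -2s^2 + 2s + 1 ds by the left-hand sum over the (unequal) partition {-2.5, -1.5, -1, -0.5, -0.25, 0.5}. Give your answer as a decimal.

Subinterval widths: 1, 0.5, 0.5, 0.25, 0.75.
Left endpoints: -2.5, -1.5, -1, -0.5, -0.25.
f(-2.5) = -16.5, f(-1.5) = -6.5, f(-1) = -3, f(-0.5) = -0.5, f(-0.25) = 0.375.
Sum = Σ Δs_i · f(s_i).
Sum = -21.09375.

-21.09375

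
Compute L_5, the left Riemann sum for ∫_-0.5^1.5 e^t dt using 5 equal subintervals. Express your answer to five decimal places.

Δt = (1.5 − (-0.5))/5 = 0.4.
Left endpoints: -0.5, -0.1, 0.3, 0.7, 1.1.
f(-0.5) ≈ 0.60653, f(-0.1) ≈ 0.90484, f(0.3) ≈ 1.34986, f(0.7) ≈ 2.01375, f(1.1) ≈ 3.00417.
Sum = Δt · [f(-0.5) + f(-0.1) + f(0.3) + f(0.7) + f(1.1)].
Sum ≈ 3.15166.

3.15166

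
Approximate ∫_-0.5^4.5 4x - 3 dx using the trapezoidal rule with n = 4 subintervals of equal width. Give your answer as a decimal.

25

Δx = (4.5 − (-0.5))/4 = 1.25.
f(-0.5) = -5, f(0.75) = 0, f(2) = 5, f(3.25) = 10, f(4.5) = 15.
T_4 = (Δx/2)·[f(x_0) + 2f(x_1) + 2f(x_2) + 2f(x_3) + f(x_4)].
Sum = 25.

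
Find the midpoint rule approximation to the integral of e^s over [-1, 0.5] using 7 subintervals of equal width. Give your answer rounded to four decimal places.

1.2784

Δs = (0.5 − (-1))/7 = 3/14.
Midpoints: -25/28, -19/28, -13/28, -0.25, -1/28, 5/28, 11/28.
f(-25/28) ≈ 0.4095, f(-19/28) ≈ 0.5073, f(-13/28) ≈ 0.6286, f(-0.25) ≈ 0.7788, f(-1/28) ≈ 0.9649, f(5/28) ≈ 1.1955, f(11/28) ≈ 1.4812.
Sum = Δs · [f(-25/28) + f(-19/28) + f(-13/28) + ...].
Sum ≈ 1.2784.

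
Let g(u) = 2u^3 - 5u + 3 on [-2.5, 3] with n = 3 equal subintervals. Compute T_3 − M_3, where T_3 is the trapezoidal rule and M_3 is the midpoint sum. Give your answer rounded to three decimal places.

T_3 ≈ 35.21528.
M_3 ≈ 28.28299.
T_3 − M_3 ≈ 6.932.

6.932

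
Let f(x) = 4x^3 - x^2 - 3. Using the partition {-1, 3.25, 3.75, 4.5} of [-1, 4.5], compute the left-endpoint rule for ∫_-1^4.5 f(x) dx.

Subinterval widths: 4.25, 0.5, 0.75.
Left endpoints: -1, 3.25, 3.75.
f(-1) = -8, f(3.25) = 123.75, f(3.75) = 193.875.
Sum = Σ Δx_i · f(x_i).
Sum = 173.28125.

173.28125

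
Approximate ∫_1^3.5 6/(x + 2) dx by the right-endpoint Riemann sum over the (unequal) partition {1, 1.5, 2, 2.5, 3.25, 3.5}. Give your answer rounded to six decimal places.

Subinterval widths: 0.5, 0.5, 0.5, 0.75, 0.25.
Right endpoints: 1.5, 2, 2.5, 3.25, 3.5.
f(1.5) = 12/7, f(2) = 1.5, f(2.5) = 4/3, f(3.25) = 8/7, f(3.5) = 12/11.
Sum = Σ Δx_i · f(x_i).
Sum ≈ 3.403680.

3.403680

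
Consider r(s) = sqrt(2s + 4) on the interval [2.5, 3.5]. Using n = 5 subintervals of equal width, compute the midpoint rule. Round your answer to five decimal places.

3.16101

Δs = (3.5 − 2.5)/5 = 0.2.
Midpoints: 2.6, 2.8, 3, 3.2, 3.4.
r(2.6) ≈ 3.03315, r(2.8) ≈ 3.09839, r(3) ≈ 3.16228, r(3.2) ≈ 3.22490, r(3.4) ≈ 3.28634.
Sum = Δs · [r(2.6) + r(2.8) + r(3) + r(3.2) + r(3.4)].
Sum ≈ 3.16101.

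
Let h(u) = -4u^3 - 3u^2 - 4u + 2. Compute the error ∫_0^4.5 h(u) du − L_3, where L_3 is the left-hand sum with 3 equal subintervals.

-281.8125

Exact integral: ∫_0^4.5 h(u) du = -532.6875.
L_3 = -250.875.
Error = -532.6875 − (-250.875) = -281.8125.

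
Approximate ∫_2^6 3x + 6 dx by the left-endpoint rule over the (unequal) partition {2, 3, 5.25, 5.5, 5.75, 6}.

Subinterval widths: 1, 2.25, 0.25, 0.25, 0.25.
Left endpoints: 2, 3, 5.25, 5.5, 5.75.
f(2) = 12, f(3) = 15, f(5.25) = 21.75, f(5.5) = 22.5, f(5.75) = 23.25.
Sum = Σ Δx_i · f(x_i).
Sum = 62.625.

62.625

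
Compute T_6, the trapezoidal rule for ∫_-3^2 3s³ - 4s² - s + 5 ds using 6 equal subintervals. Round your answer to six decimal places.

Δs = (2 − (-3))/6 = 5/6.
f(-3) = -109, f(-13/6) = -42.125, f(-4/3) = -71/9, f(-0.5) = 4.125, f(1/3) = 13/3, f(7/6) = 227/72, f(2) = 11.
T_6 = (Δs/2)·[f(s_0) + 2f(s_1) + ... + 2f(s_{5}) + f(s_6)].
Sum ≈ -72.835648.

-72.835648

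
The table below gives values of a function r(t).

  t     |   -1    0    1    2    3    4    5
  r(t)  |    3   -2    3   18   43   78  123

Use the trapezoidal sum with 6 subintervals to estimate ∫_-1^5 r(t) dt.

Δt = 1.
T_6 = (1/2)·[3 + 2·(-2) + 2·3 + 2·18 + 2·43 + 2·78 + 123] = 203.

203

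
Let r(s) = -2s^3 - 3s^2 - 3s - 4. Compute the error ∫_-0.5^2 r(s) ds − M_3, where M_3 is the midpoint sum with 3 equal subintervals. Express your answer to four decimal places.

Exact integral: ∫_-0.5^2 r(s) ds = -31.71875.
M_3 ≈ -30.633681.
Error ≈ -31.71875 − (-30.633681) ≈ -1.0851.

-1.0851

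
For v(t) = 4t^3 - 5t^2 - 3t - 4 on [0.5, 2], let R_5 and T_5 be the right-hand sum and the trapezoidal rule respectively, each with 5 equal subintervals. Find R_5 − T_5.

R_5 = -7.35.
T_5 = -8.5875.
R_5 − T_5 = 1.2375.

1.2375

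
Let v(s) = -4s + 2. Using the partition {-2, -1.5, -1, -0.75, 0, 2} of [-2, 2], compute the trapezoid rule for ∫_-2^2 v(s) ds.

8

Subinterval widths: 0.5, 0.5, 0.25, 0.75, 2.
v(-2) = 10, v(-1.5) = 8, v(-1) = 6, v(-0.75) = 5, v(0) = 2, v(2) = -6.
On each subinterval the trapezoid contributes (Δs_i/2)·[v(s_{i-1}) + v(s_i)].
Sum = 8.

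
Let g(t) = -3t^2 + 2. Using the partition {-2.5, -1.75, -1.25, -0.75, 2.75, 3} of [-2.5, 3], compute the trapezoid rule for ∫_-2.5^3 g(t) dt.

Subinterval widths: 0.75, 0.5, 0.5, 3.5, 0.25.
g(-2.5) = -16.75, g(-1.75) = -7.1875, g(-1.25) = -2.6875, g(-0.75) = 0.3125, g(2.75) = -20.6875, g(3) = -25.
On each subinterval the trapezoid contributes (Δt_i/2)·[g(t_{i-1}) + g(t_i)].
Sum = -53.40625.

-53.40625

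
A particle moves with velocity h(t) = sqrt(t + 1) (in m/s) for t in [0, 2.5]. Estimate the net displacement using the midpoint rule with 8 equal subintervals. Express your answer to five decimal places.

Δt = (2.5 − 0)/8 = 0.3125.
Midpoints: 0.15625, 0.46875, 0.78125, 1.09375, 1.40625, 1.71875, 2.03125, 2.34375.
h(0.15625) ≈ 1.07529, h(0.46875) ≈ 1.21192, h(0.78125) ≈ 1.33463, h(1.09375) ≈ 1.44698, h(1.40625) ≈ 1.55121, h(1.71875) ≈ 1.64886, h(2.03125) ≈ 1.74105, h(2.34375) ≈ 1.82859.
Sum = Δt · [h(0.15625) + h(0.46875) + h(0.78125) + ...].
Sum ≈ 3.69954.

3.69954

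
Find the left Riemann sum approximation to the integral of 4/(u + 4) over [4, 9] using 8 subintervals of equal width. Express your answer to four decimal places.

2.0034

Δu = (9 − 4)/8 = 0.625.
Left endpoints: 4, 4.625, 5.25, 5.875, 6.5, 7.125, 7.75, 8.375.
f(4) = 0.5, f(4.625) = 32/69, f(5.25) = 16/37, f(5.875) = 32/79, f(6.5) = 8/21, f(7.125) = 32/89, f(7.75) = 16/47, f(8.375) = 32/99.
Sum = Δu · [f(4) + f(4.625) + f(5.25) + ...].
Sum ≈ 2.0034.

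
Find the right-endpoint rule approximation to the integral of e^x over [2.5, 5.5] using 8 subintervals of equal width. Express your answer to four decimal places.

278.8233

Δx = (5.5 − 2.5)/8 = 0.375.
Right endpoints: 2.875, 3.25, 3.625, 4, 4.375, 4.75, 5.125, 5.5.
f(2.875) ≈ 17.7254, f(3.25) ≈ 25.7903, f(3.625) ≈ 37.5247, f(4) ≈ 54.5982, f(4.375) ≈ 79.4398, f(4.75) ≈ 115.5843, f(5.125) ≈ 168.1741, f(5.5) ≈ 244.6919.
Sum = Δx · [f(2.875) + f(3.25) + f(3.625) + ...].
Sum ≈ 278.8233.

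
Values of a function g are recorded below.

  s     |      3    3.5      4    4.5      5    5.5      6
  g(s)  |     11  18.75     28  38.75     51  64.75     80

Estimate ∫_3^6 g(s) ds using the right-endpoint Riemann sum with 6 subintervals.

Δs = 0.5.
Sum = 0.5·[18.75 + 28 + 38.75 + 51 + 64.75 + 80] = 140.625.

140.625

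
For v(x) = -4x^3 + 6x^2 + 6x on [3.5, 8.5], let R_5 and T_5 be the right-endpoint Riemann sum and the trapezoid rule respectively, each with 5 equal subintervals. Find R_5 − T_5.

-947.5

R_5 = -4750.
T_5 = -3802.5.
R_5 − T_5 = -947.5.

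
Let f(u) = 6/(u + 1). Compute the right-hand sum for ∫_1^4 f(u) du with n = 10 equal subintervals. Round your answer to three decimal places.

Δu = (4 − 1)/10 = 0.3.
Right endpoints: 1.3, 1.6, 1.9, 2.2, 2.5, 2.8, 3.1, 3.4, 3.7, 4.
f(1.3) = 60/23, f(1.6) = 30/13, f(1.9) = 60/29, f(2.2) = 1.875, f(2.5) = 12/7, f(2.8) = 30/19, f(3.1) = 60/41, f(3.4) = 15/11, f(3.7) = 60/47, f(4) = 1.2.
Sum = Δu · [f(1.3) + f(1.6) + f(1.9) + ...].
Sum ≈ 5.237.

5.237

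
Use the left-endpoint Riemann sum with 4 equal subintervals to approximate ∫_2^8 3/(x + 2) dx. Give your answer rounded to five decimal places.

3.11545

Δx = (8 − 2)/4 = 1.5.
Left endpoints: 2, 3.5, 5, 6.5.
f(2) = 0.75, f(3.5) = 6/11, f(5) = 3/7, f(6.5) = 6/17.
Sum = Δx · [f(2) + f(3.5) + f(5) + f(6.5)].
Sum ≈ 3.11545.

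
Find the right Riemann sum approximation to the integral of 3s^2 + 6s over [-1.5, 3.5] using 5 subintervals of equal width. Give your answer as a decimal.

Δs = (3.5 − (-1.5))/5 = 1.
Right endpoints: -0.5, 0.5, 1.5, 2.5, 3.5.
f(-0.5) = -2.25, f(0.5) = 3.75, f(1.5) = 15.75, f(2.5) = 33.75, f(3.5) = 57.75.
Sum = Δs · [f(-0.5) + f(0.5) + f(1.5) + f(2.5) + f(3.5)].
Sum = 108.75.

108.75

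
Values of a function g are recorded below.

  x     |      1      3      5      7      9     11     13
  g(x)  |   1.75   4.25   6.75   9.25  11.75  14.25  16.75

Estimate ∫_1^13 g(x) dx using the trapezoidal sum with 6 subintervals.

111

Δx = 2.
T_6 = (2/2)·[1.75 + 2·4.25 + 2·6.75 + 2·9.25 + 2·11.75 + 2·14.25 + 16.75] = 111.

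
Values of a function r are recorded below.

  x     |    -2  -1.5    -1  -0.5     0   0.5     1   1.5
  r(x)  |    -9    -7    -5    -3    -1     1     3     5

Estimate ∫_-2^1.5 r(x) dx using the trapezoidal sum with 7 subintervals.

Δx = 0.5.
T_7 = (0.5/2)·[(-9) + 2·(-7) + 2·(-5) + 2·(-3) + 2·(-1) + 2·1 + 2·3 + 5] = -7.

-7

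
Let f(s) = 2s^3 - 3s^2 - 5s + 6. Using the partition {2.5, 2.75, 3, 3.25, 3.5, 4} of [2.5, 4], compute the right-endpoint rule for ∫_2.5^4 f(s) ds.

Subinterval widths: 0.25, 0.25, 0.25, 0.25, 0.5.
Right endpoints: 2.75, 3, 3.25, 3.5, 4.
f(2.75) = 11.15625, f(3) = 18, f(3.25) = 26.71875, f(3.5) = 37.5, f(4) = 66.
Sum = Σ Δs_i · f(s_i).
Sum = 56.34375.

56.34375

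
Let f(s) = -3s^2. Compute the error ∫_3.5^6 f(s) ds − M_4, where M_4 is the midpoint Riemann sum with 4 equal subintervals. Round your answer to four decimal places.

-0.2441

Exact integral: ∫_3.5^6 f(s) ds = -173.125.
M_4 ≈ -172.880859.
Error ≈ -173.125 − (-172.880859) ≈ -0.2441.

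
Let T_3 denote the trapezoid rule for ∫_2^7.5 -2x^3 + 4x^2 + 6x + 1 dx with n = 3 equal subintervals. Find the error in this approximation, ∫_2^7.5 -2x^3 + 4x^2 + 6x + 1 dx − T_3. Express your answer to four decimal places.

75.4850

Exact integral: ∫_2^7.5 f(x) dx ≈ -859.947917.
T_3 ≈ -935.432870.
Error ≈ -859.947917 − (-935.432870) ≈ 75.4850.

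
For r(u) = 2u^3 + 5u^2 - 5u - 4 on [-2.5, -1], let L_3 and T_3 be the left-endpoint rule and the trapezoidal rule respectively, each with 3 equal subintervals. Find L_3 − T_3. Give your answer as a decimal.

1.125

L_3 = 13.25.
T_3 = 12.125.
L_3 − T_3 = 1.125.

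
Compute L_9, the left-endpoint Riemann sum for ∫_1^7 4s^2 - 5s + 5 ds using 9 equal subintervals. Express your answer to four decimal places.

Δs = (7 − 1)/9 = 2/3.
Left endpoints: 1, 5/3, 7/3, 3, 11/3, 13/3, 5, 17/3, 19/3.
f(1) = 4, f(5/3) = 70/9, f(7/3) = 136/9, f(3) = 26, f(11/3) = 364/9, f(13/3) = 526/9, f(5) = 80, f(17/3) = 946/9, f(19/3) = 1204/9.
Sum = Δs · [f(1) + f(5/3) + f(7/3) + ...].
Sum ≈ 313.7778.

313.7778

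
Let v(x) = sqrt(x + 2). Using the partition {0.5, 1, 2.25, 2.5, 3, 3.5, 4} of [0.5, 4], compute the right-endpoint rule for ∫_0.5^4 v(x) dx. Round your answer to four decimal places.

Subinterval widths: 0.5, 1.25, 0.25, 0.5, 0.5, 0.5.
Right endpoints: 1, 2.25, 2.5, 3, 3.5, 4.
v(1) ≈ 1.7321, v(2.25) ≈ 2.0616, v(2.5) ≈ 2.1213, v(3) ≈ 2.2361, v(3.5) ≈ 2.3452, v(4) ≈ 2.4495.
Sum = Σ Δx_i · v(x_i).
Sum ≈ 7.4887.

7.4887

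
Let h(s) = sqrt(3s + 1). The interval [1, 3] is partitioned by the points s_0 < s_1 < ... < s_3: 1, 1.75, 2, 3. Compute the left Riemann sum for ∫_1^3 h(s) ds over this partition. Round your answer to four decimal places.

4.7708

Subinterval widths: 0.75, 0.25, 1.
Left endpoints: 1, 1.75, 2.
h(1) ≈ 2.0000, h(1.75) ≈ 2.5000, h(2) ≈ 2.6458.
Sum = Σ Δs_i · h(s_i).
Sum ≈ 4.7708.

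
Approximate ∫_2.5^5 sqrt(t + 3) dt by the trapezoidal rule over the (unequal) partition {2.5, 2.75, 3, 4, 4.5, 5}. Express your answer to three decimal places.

Subinterval widths: 0.25, 0.25, 1, 0.5, 0.5.
f(2.5) ≈ 2.345, f(2.75) ≈ 2.398, f(3) ≈ 2.449, f(4) ≈ 2.646, f(4.5) ≈ 2.739, f(5) ≈ 2.828.
On each subinterval the trapezoid contributes (Δt_i/2)·[f(t_{i-1}) + f(t_i)].
Sum ≈ 6.484.

6.484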